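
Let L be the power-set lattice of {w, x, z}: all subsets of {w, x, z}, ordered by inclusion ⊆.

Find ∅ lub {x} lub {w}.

Under ⊆, join is union: ∅ ∪ {x} ∪ {w} = {w,x}.

{w,x}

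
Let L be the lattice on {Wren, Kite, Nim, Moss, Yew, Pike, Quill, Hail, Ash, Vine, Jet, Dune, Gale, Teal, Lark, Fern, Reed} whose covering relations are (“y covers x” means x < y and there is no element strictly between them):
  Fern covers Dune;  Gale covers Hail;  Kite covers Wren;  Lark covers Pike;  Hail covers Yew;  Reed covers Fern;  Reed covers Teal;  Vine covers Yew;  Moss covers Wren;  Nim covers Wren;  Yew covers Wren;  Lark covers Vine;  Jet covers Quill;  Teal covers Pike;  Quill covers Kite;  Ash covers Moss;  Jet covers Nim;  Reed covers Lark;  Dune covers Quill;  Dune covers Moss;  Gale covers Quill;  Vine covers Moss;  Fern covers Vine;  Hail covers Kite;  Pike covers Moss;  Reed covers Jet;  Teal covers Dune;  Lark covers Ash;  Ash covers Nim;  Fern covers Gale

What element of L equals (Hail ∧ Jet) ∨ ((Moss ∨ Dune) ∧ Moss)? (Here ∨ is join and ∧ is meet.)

Hail ∧ Jet = Kite
Moss ∨ Dune = Dune
Dune ∧ Moss = Moss
Kite ∨ Moss = Dune

Dune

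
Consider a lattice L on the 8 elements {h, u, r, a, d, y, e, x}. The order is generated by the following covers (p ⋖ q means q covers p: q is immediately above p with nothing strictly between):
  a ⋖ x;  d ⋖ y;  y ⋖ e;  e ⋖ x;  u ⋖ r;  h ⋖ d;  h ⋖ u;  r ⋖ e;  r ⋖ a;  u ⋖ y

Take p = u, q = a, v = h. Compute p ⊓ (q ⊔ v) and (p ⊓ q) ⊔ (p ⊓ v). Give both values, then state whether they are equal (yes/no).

q ⊔ v = a, so p ⊓ (q ⊔ v) = u ⊓ a = u.
p ⊓ q = u and p ⊓ v = h, so (p ⊓ q) ⊔ (p ⊓ v) = u ⊔ h = u.
Equal: yes.

u; u; yes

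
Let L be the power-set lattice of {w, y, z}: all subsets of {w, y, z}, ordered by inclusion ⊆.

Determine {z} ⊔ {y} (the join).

Under ⊆, join is union: {z} ∪ {y} = {y,z}.

{y,z}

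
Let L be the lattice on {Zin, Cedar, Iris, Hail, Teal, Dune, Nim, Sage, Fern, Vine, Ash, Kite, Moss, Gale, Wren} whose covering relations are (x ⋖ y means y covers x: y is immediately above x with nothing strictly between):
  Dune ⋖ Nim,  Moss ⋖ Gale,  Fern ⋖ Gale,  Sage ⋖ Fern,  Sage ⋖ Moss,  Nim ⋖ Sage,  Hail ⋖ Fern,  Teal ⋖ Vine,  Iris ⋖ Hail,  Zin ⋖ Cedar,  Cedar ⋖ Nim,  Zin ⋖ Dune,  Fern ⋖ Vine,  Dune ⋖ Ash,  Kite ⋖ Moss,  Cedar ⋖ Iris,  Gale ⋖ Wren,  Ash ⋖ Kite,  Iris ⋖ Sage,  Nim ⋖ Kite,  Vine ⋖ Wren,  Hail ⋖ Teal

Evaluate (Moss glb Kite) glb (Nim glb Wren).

Nim

Moss ∧ Kite = Kite
Nim ∧ Wren = Nim
Kite ∧ Nim = Nim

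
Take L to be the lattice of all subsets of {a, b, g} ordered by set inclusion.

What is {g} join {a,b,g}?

{a,b,g}

Common upper bounds of {{g}, {a,b,g}}: {a,b,g}.
The least among these is {a,b,g}.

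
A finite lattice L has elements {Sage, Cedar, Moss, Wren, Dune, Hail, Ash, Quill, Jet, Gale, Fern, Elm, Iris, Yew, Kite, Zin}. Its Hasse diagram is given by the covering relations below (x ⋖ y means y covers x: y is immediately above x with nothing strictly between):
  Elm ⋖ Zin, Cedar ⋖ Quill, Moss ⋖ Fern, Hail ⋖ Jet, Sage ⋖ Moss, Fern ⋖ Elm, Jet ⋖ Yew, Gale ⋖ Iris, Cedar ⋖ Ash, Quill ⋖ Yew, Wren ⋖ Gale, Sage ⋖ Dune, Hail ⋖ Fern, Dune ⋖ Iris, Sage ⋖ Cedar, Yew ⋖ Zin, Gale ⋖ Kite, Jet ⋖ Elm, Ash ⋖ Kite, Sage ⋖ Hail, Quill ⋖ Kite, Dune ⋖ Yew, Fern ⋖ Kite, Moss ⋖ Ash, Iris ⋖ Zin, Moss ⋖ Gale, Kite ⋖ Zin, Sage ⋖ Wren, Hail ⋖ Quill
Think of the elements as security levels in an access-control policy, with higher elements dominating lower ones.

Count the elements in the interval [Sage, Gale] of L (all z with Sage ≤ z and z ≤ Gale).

The interval [Sage, Gale] = {Gale, Moss, Sage, Wren}, which has 4 elements.

4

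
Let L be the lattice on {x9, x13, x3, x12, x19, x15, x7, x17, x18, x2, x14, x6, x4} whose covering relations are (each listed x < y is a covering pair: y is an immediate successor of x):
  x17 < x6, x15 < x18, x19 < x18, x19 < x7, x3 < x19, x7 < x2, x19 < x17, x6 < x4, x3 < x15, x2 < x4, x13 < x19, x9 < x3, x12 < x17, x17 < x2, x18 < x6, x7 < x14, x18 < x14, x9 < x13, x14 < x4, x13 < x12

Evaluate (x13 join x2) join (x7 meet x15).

x13 ∨ x2 = x2
x7 ∧ x15 = x3
x2 ∨ x3 = x2

x2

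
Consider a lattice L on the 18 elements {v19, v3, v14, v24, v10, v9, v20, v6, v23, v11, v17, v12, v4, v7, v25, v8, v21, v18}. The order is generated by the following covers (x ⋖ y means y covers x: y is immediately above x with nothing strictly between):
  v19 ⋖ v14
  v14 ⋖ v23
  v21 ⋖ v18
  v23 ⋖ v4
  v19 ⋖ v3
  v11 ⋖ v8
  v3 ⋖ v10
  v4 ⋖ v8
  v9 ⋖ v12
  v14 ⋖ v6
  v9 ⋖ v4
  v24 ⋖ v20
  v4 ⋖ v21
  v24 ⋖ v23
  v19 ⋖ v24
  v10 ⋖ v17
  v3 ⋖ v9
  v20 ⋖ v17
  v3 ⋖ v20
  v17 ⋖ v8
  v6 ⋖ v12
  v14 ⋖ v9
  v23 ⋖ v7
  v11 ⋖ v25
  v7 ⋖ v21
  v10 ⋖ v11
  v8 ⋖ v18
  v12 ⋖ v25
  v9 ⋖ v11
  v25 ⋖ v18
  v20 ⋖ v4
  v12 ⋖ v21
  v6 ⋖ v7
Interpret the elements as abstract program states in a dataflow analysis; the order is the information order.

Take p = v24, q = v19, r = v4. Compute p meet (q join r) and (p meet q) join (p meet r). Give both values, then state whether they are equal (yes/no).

v24; v24; yes

q join r = v4, so p meet (q join r) = v24 meet v4 = v24.
p meet q = v19 and p meet r = v24, so (p meet q) join (p meet r) = v19 join v24 = v24.
Equal: yes.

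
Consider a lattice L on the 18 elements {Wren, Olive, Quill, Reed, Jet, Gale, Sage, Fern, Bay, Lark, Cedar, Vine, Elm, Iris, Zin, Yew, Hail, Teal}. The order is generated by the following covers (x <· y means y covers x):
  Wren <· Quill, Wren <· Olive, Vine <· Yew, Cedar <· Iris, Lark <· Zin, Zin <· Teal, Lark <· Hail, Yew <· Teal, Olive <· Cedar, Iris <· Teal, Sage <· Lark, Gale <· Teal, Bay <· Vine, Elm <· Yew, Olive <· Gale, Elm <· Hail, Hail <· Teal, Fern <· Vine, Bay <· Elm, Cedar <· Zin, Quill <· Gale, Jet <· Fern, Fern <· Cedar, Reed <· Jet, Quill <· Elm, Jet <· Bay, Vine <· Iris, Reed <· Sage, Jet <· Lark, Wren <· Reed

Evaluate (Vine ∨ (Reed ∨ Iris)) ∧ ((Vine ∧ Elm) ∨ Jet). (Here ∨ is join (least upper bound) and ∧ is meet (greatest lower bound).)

Bay

Reed ∨ Iris = Iris
Vine ∨ Iris = Iris
Vine ∧ Elm = Bay
Bay ∨ Jet = Bay
Iris ∧ Bay = Bay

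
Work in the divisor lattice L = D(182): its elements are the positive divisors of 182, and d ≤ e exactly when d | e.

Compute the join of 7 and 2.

Common upper bounds of {7, 2}: 14, 182.
The least among these is 14.

14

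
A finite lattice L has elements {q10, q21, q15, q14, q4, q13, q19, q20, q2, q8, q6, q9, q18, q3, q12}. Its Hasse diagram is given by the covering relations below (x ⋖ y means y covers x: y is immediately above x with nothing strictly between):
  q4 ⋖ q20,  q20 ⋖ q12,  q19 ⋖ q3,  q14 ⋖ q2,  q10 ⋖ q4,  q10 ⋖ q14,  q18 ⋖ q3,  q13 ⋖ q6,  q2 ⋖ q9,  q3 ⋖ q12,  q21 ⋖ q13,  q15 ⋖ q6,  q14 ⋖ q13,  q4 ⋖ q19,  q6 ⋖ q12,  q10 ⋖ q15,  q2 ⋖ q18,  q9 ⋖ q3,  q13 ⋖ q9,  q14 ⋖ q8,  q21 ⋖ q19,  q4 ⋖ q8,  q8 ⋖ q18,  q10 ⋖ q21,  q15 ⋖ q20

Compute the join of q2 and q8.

q18

Common upper bounds of {q2, q8}: q12, q18, q3.
The least among these is q18.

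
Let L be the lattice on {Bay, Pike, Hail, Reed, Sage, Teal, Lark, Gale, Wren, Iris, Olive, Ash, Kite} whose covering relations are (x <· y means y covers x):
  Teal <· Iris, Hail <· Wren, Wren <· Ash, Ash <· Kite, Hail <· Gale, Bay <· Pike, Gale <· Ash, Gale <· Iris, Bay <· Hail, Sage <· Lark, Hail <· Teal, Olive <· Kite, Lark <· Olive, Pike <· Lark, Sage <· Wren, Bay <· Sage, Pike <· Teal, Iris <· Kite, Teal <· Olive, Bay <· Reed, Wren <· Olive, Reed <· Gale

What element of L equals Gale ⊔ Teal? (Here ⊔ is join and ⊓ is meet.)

Iris

Gale ∨ Teal = Iris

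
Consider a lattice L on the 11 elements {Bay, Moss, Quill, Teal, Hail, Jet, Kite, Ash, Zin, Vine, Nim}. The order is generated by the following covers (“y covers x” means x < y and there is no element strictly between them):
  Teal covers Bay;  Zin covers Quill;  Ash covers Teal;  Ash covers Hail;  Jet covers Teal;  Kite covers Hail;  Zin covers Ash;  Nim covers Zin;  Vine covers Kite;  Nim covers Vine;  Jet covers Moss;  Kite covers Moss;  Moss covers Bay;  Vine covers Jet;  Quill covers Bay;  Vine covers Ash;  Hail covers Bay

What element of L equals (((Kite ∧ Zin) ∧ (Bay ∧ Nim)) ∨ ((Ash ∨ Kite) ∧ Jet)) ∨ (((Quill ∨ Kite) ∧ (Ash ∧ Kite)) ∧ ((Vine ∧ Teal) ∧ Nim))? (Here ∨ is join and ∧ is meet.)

Jet

Kite ∧ Zin = Hail
Bay ∧ Nim = Bay
Hail ∧ Bay = Bay
Ash ∨ Kite = Vine
Vine ∧ Jet = Jet
Bay ∨ Jet = Jet
Quill ∨ Kite = Nim
Ash ∧ Kite = Hail
Nim ∧ Hail = Hail
Vine ∧ Teal = Teal
Teal ∧ Nim = Teal
Hail ∧ Teal = Bay
Jet ∨ Bay = Jet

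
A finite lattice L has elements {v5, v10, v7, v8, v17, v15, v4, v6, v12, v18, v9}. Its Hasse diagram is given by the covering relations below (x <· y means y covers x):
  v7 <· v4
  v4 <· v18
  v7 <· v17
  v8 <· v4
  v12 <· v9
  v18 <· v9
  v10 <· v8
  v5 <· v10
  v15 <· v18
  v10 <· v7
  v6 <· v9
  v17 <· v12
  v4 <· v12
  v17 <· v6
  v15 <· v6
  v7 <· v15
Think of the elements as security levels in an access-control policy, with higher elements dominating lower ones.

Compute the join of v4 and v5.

v4

Common upper bounds of {v4, v5}: v12, v18, v4, v9.
The least among these is v4.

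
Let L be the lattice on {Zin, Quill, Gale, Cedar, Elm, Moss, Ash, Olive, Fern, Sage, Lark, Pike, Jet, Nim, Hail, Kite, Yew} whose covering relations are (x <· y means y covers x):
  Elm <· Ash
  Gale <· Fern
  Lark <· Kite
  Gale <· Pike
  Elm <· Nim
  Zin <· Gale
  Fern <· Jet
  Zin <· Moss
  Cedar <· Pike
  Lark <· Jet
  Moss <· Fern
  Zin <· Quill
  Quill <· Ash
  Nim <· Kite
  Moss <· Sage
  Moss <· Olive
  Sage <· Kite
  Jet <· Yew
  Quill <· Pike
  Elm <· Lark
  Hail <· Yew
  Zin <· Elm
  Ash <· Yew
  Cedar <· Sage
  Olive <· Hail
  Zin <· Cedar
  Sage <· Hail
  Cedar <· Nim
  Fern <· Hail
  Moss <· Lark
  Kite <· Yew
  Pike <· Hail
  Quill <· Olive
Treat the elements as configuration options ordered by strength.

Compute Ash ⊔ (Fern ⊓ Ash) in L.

Fern ∧ Ash = Zin
Ash ∨ Zin = Ash

Ash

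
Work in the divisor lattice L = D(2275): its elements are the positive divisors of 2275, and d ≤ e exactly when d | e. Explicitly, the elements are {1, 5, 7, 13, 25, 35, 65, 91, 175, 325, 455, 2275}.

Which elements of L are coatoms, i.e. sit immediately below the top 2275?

175, 325, 455

The coatoms are exactly the elements covered by 2275: 175, 325, 455.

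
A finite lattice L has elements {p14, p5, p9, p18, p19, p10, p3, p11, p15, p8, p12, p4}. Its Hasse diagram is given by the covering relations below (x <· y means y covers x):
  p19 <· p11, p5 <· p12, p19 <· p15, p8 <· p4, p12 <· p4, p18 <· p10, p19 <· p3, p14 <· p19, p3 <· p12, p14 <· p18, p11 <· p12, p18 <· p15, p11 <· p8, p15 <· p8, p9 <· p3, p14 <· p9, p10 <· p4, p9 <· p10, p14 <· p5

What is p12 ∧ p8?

Common lower bounds of {p12, p8}: p11, p14, p19.
The greatest among these is p11.

p11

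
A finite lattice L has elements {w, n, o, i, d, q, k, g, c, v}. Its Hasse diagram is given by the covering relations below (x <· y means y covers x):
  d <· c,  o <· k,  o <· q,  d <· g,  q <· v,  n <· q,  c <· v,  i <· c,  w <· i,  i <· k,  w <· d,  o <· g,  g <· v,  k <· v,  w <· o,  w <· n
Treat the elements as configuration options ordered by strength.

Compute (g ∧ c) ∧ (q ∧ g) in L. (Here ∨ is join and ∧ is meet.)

w

g ∧ c = d
q ∧ g = o
d ∧ o = w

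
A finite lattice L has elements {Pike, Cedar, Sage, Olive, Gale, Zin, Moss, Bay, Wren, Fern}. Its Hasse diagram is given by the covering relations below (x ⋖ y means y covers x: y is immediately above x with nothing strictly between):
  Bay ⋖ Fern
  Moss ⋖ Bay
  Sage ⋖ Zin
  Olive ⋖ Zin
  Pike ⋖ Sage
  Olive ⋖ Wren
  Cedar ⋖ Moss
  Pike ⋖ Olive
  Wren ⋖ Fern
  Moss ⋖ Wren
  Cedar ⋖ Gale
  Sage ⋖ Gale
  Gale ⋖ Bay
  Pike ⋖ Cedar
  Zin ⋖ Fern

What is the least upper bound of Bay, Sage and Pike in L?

Bay

Common upper bounds of {Bay, Sage, Pike}: Bay, Fern.
The least among these is Bay.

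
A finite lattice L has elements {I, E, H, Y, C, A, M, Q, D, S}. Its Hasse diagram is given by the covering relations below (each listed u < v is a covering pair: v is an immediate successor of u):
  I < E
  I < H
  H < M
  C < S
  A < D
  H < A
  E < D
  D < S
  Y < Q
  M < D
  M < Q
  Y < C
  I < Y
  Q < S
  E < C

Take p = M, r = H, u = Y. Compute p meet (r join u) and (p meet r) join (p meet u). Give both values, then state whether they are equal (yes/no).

r join u = Q, so p meet (r join u) = M meet Q = M.
p meet r = H and p meet u = I, so (p meet r) join (p meet u) = H join I = H.
Equal: no.

M; H; no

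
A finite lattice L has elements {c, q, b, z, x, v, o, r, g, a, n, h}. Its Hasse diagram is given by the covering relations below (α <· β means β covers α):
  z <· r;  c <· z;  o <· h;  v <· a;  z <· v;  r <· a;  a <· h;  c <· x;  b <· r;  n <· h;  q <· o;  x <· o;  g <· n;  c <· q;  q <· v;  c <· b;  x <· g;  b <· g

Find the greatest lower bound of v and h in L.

Common lower bounds of {v, h}: c, q, v, z.
The greatest among these is v.

v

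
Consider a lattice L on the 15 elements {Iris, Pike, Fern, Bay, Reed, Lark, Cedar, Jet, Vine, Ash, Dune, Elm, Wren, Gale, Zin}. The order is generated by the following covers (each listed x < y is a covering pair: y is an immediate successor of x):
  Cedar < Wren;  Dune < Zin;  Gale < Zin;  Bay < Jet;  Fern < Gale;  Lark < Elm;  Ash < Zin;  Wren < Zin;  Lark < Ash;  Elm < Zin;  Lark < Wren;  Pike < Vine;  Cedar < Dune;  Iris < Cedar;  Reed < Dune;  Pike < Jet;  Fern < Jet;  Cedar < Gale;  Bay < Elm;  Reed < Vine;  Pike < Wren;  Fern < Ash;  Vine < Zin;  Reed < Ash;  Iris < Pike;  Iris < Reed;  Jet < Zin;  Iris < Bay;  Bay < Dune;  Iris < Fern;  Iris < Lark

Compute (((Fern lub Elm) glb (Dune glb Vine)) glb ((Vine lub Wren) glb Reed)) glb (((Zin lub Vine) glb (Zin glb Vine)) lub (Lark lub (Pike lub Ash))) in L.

Fern ∨ Elm = Zin
Dune ∧ Vine = Reed
Zin ∧ Reed = Reed
Vine ∨ Wren = Zin
Zin ∧ Reed = Reed
Reed ∧ Reed = Reed
Zin ∨ Vine = Zin
Zin ∧ Vine = Vine
Zin ∧ Vine = Vine
Pike ∨ Ash = Zin
Lark ∨ Zin = Zin
Vine ∨ Zin = Zin
Reed ∧ Zin = Reed

Reed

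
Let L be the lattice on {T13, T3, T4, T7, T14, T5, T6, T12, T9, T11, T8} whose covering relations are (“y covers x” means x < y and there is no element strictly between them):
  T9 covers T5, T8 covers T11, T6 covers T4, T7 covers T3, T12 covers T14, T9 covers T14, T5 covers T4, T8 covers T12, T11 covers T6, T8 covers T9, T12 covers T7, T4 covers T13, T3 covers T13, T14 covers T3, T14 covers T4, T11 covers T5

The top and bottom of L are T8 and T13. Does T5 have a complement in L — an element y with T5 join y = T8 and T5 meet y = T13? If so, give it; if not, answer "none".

Need y with T5 ∨ y = T8 and T5 ∧ y = T13.
Checking each element gives: T7.

T7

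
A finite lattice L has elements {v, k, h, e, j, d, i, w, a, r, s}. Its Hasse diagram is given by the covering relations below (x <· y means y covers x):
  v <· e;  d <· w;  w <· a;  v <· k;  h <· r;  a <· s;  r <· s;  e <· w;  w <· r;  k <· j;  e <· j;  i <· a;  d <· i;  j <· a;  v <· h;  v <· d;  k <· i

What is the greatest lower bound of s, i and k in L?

k

Common lower bounds of {s, i, k}: k, v.
The greatest among these is k.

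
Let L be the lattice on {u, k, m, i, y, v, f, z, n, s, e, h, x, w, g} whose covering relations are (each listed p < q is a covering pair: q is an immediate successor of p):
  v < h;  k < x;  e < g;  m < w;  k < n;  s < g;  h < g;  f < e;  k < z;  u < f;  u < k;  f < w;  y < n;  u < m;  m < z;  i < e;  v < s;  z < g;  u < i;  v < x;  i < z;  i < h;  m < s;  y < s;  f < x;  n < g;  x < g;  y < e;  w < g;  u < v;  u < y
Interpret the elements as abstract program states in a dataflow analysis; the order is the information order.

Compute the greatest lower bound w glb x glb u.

Common lower bounds of {w, x, u}: u.
The greatest among these is u.

u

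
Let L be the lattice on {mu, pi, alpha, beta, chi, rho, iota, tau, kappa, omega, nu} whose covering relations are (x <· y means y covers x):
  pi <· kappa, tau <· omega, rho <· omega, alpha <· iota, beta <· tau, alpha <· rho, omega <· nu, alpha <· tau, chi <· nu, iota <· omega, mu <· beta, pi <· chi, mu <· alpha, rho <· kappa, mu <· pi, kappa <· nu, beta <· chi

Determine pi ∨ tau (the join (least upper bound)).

nu

Common upper bounds of {pi, tau}: nu.
The least among these is nu.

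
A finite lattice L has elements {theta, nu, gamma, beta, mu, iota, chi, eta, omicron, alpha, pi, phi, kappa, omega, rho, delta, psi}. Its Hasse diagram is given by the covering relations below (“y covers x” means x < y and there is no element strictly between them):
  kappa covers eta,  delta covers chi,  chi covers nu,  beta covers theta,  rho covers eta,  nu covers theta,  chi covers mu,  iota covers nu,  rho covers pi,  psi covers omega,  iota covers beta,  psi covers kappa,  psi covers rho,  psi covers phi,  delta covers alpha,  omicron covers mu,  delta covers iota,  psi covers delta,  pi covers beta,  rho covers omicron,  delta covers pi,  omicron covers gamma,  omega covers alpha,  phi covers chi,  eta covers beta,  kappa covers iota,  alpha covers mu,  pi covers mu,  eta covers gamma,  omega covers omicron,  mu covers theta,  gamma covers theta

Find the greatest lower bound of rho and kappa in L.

eta

Common lower bounds of {rho, kappa}: beta, eta, gamma, theta.
The greatest among these is eta.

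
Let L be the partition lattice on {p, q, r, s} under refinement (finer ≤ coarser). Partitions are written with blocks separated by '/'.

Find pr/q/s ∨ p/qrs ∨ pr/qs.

pqrs

The join of pr/q/s, p/qrs, pr/qs merges any blocks that overlap across the partitions, giving pqrs.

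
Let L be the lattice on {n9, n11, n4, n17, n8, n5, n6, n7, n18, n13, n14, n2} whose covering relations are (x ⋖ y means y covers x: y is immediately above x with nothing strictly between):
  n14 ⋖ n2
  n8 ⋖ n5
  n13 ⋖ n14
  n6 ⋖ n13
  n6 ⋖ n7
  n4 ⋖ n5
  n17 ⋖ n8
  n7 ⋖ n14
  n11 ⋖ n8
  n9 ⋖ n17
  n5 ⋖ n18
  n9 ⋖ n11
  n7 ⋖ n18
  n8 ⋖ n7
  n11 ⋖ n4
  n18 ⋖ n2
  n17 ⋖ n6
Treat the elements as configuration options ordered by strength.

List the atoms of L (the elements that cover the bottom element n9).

The atoms are exactly the elements that cover n9: n11, n17.

n11, n17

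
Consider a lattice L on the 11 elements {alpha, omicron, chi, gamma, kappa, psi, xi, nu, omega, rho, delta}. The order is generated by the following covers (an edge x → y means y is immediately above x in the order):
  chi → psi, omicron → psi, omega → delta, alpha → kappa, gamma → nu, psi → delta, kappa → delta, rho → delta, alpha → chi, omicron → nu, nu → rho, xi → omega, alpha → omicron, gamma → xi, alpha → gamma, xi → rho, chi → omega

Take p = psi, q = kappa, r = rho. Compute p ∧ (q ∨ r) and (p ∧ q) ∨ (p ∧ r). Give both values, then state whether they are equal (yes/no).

q ∨ r = delta, so p ∧ (q ∨ r) = psi ∧ delta = psi.
p ∧ q = alpha and p ∧ r = omicron, so (p ∧ q) ∨ (p ∧ r) = alpha ∨ omicron = omicron.
Equal: no.

psi; omicron; no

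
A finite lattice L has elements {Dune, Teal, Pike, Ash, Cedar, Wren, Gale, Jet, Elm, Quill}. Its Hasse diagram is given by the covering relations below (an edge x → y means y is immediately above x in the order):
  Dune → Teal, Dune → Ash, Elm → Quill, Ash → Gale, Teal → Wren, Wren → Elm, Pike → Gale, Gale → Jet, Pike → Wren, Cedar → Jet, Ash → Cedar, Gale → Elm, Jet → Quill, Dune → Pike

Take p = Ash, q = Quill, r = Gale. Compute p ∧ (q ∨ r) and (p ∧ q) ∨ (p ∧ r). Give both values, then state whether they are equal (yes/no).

Ash; Ash; yes

q ∨ r = Quill, so p ∧ (q ∨ r) = Ash ∧ Quill = Ash.
p ∧ q = Ash and p ∧ r = Ash, so (p ∧ q) ∨ (p ∧ r) = Ash ∨ Ash = Ash.
Equal: yes.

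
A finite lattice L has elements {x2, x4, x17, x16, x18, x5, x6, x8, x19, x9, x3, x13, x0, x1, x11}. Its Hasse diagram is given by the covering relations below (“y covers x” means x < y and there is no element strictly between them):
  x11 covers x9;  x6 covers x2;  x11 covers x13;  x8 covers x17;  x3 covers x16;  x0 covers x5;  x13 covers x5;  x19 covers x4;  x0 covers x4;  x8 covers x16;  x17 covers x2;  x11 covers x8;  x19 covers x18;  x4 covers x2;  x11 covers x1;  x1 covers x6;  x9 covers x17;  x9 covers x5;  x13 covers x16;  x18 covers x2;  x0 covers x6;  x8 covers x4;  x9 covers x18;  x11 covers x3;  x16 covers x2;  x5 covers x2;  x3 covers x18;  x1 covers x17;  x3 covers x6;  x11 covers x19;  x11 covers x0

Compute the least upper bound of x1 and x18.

x11

Common upper bounds of {x1, x18}: x11.
The least among these is x11.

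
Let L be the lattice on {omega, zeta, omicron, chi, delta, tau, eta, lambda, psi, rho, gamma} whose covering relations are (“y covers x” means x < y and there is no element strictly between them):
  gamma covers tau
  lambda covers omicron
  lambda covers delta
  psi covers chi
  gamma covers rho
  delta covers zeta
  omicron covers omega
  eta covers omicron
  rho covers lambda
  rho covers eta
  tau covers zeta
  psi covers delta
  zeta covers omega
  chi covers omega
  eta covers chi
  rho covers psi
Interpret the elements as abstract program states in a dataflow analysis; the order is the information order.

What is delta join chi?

Common upper bounds of {delta, chi}: gamma, psi, rho.
The least among these is psi.

psi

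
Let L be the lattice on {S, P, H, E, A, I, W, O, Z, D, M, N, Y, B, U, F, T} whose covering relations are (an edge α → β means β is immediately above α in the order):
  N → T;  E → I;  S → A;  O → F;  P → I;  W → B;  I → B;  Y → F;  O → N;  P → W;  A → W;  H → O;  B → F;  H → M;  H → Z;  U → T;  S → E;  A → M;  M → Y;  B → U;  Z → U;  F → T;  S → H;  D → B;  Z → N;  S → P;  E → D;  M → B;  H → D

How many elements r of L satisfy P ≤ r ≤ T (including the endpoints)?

7

The interval [P, T] = {B, F, I, P, T, U, W}, which has 7 elements.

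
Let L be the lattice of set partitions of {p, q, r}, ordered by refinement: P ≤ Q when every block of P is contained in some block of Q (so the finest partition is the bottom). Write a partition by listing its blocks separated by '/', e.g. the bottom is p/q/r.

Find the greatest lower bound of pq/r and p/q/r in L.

The meet (common refinement) of pq/r and p/q/r intersects blocks pairwise, giving p/q/r.

p/q/r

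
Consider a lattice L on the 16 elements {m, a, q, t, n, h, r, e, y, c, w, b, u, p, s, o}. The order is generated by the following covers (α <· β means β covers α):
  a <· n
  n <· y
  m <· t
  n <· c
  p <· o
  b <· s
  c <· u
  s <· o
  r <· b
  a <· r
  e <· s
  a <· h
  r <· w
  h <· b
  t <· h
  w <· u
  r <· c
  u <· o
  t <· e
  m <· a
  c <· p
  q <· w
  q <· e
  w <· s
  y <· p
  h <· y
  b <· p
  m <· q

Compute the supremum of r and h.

b

Common upper bounds of {r, h}: b, o, p, s.
The least among these is b.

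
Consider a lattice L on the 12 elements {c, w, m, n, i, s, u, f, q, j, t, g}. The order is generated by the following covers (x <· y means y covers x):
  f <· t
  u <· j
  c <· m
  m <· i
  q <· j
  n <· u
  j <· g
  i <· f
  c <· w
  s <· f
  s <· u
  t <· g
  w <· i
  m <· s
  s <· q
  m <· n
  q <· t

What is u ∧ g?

u

Common lower bounds of {u, g}: c, m, n, s, u.
The greatest among these is u.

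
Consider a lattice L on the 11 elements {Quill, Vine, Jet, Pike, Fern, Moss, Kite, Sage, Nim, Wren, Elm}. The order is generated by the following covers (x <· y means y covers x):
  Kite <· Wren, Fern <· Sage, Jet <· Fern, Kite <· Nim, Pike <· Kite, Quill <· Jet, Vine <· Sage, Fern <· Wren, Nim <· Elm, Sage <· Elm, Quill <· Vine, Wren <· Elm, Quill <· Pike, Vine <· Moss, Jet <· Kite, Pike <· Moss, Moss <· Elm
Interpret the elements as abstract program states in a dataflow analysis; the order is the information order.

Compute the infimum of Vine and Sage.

Common lower bounds of {Vine, Sage}: Quill, Vine.
The greatest among these is Vine.

Vine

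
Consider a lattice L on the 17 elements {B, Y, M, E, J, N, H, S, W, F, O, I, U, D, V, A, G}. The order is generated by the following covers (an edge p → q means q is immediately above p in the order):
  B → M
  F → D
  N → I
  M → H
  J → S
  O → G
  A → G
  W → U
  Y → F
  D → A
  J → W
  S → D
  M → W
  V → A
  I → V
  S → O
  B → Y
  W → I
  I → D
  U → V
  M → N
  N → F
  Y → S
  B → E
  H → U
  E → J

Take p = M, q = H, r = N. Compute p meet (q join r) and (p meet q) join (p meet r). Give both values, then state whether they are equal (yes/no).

q join r = V, so p meet (q join r) = M meet V = M.
p meet q = M and p meet r = M, so (p meet q) join (p meet r) = M join M = M.
Equal: yes.

M; M; yes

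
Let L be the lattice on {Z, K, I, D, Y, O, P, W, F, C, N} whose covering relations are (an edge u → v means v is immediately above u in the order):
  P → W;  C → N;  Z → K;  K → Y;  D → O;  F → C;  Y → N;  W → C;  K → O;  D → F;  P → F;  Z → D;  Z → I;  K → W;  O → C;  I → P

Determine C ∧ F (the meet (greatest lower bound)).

F

Common lower bounds of {C, F}: D, F, I, P, Z.
The greatest among these is F.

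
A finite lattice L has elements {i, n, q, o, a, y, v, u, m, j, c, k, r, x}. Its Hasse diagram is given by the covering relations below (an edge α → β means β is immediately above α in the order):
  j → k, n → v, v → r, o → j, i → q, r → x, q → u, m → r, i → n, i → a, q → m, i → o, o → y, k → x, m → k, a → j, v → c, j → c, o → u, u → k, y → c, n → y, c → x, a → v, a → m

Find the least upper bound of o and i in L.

Common upper bounds of {o, i}: c, j, k, o, u, x, y.
The least among these is o.

o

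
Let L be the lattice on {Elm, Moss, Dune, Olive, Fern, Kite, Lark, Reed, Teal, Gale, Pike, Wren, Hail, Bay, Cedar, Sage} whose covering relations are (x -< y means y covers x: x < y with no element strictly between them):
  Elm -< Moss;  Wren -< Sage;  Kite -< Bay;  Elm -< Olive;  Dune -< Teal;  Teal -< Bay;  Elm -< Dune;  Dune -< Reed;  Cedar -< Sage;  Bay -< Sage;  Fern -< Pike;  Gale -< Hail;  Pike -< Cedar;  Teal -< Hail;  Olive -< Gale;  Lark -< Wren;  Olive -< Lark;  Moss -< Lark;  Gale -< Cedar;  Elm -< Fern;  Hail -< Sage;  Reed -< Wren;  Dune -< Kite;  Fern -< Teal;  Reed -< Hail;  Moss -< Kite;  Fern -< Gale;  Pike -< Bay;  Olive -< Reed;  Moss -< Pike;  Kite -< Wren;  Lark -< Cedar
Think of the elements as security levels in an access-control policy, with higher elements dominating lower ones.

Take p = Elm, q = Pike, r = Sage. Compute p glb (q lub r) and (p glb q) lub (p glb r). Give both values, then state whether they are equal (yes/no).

q lub r = Sage, so p glb (q lub r) = Elm glb Sage = Elm.
p glb q = Elm and p glb r = Elm, so (p glb q) lub (p glb r) = Elm lub Elm = Elm.
Equal: yes.

Elm; Elm; yes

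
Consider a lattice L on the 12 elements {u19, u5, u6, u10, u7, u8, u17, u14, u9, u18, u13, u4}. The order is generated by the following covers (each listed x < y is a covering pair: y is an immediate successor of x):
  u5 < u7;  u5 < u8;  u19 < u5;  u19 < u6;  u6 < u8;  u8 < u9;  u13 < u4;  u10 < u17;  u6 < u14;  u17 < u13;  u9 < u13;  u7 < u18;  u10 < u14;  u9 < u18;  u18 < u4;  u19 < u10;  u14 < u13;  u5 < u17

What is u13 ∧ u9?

u9

Common lower bounds of {u13, u9}: u19, u5, u6, u8, u9.
The greatest among these is u9.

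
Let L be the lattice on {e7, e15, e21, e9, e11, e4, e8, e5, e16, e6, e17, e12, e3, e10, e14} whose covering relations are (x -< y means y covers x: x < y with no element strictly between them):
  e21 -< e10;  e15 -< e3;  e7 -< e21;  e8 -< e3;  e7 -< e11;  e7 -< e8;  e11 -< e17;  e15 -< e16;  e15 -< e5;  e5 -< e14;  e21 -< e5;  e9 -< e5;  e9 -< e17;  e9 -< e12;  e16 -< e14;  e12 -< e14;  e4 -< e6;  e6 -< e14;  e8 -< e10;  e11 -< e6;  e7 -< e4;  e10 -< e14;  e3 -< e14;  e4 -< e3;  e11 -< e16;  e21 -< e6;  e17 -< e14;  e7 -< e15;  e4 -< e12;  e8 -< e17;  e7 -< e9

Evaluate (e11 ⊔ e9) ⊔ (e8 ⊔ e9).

e17

e11 ∨ e9 = e17
e8 ∨ e9 = e17
e17 ∨ e17 = e17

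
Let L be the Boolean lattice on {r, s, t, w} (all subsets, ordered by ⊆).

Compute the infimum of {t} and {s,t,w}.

Common lower bounds of {{t}, {s,t,w}}: {t}, ∅.
The greatest among these is {t}.

{t}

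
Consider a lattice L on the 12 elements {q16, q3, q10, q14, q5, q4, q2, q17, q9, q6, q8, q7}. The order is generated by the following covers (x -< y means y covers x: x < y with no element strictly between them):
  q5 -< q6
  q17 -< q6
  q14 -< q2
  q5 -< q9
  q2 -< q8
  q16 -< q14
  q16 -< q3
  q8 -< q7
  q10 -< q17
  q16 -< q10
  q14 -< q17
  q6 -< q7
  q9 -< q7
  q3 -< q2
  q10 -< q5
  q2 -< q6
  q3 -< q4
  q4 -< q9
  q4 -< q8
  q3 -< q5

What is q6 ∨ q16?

q6

Common upper bounds of {q6, q16}: q6, q7.
The least among these is q6.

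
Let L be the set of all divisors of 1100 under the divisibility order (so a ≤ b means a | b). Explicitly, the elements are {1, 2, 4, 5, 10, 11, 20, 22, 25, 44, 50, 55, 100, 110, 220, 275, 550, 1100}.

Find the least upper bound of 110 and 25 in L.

In the divisibility order, the join is the least common multiple: lcm(110, 25) = 550.

550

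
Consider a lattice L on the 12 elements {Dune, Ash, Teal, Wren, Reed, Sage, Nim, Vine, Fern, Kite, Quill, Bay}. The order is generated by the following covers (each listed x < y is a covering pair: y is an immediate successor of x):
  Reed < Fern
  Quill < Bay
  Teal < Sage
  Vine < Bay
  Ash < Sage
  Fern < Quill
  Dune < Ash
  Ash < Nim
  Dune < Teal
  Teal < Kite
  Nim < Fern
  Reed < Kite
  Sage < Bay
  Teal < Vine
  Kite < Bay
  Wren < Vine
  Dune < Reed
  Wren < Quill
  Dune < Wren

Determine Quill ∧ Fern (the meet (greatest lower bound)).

Common lower bounds of {Quill, Fern}: Ash, Dune, Fern, Nim, Reed.
The greatest among these is Fern.

Fern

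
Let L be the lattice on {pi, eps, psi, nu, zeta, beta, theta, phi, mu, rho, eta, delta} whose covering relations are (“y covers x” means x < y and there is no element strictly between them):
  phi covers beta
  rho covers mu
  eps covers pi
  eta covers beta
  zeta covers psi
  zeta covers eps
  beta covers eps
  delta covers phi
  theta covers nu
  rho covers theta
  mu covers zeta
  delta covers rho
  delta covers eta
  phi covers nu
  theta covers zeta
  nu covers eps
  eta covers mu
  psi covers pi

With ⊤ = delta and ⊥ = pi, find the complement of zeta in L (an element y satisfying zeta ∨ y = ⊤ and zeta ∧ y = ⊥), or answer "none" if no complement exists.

none

For every candidate y, either zeta ∨ y ≠ delta or zeta ∧ y ≠ pi; no complement exists.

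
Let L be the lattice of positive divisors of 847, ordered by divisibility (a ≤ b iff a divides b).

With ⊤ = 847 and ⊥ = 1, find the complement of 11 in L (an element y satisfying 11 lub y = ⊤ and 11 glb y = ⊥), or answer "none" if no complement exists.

For every candidate y, either 11 ∨ y ≠ 847 or 11 ∧ y ≠ 1; no complement exists.

none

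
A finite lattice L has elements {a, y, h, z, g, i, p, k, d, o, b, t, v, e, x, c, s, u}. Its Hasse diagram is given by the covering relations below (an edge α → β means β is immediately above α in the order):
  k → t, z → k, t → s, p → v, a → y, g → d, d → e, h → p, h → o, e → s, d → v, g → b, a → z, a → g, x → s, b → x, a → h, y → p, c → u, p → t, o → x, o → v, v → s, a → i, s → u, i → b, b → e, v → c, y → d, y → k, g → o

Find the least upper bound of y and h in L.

Common upper bounds of {y, h}: c, p, s, t, u, v.
The least among these is p.

p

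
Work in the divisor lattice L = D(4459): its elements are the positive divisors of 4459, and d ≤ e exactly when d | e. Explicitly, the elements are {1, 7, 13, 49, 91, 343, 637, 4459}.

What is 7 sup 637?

In the divisibility order, the join is the least common multiple: lcm(7, 637) = 637.

637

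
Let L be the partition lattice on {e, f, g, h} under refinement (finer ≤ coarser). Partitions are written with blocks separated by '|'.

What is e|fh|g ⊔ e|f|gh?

Common upper bounds of {e|fh|g, e|f|gh}: efgh, e|fgh.
The least among these is e|fgh.

e|fgh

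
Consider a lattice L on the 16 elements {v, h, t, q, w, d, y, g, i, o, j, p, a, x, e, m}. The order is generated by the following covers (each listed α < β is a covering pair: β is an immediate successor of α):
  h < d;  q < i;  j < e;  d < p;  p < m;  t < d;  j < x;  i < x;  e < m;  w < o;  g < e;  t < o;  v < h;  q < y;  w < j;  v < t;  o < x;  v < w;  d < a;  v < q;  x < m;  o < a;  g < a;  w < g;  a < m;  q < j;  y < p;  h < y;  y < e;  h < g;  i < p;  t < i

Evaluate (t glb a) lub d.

t ∧ a = t
t ∨ d = d

d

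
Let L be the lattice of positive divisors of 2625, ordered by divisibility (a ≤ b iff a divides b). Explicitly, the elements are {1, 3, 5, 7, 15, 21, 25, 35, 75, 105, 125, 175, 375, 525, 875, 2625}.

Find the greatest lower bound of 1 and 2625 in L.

1

In the divisibility order, the meet is the greatest common divisor: gcd(1, 2625) = 1.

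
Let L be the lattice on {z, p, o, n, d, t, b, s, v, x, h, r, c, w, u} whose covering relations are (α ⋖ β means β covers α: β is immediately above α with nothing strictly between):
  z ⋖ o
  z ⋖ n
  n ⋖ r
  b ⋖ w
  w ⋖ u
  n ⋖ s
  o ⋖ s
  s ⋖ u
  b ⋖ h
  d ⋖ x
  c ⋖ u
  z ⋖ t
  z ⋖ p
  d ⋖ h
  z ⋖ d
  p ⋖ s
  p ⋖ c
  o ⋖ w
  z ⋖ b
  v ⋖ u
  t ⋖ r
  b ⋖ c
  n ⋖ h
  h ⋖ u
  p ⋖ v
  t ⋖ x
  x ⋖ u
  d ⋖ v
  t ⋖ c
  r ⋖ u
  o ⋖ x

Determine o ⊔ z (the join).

Common upper bounds of {o, z}: o, s, u, w, x.
The least among these is o.

o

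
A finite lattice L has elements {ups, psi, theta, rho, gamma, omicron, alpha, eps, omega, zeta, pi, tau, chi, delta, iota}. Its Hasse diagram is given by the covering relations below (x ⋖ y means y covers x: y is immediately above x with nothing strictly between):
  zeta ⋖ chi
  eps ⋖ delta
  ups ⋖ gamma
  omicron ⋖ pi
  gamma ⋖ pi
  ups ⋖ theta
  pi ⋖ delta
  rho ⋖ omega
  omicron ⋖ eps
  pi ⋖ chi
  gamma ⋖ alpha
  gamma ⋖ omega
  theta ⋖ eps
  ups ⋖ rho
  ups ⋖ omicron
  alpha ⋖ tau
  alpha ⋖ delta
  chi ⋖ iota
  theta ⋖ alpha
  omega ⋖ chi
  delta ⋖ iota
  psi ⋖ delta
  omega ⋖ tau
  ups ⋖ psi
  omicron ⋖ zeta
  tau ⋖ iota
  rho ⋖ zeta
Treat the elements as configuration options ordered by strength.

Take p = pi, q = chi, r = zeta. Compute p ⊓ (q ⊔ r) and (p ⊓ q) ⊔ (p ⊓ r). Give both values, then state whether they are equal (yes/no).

q ⊔ r = chi, so p ⊓ (q ⊔ r) = pi ⊓ chi = pi.
p ⊓ q = pi and p ⊓ r = omicron, so (p ⊓ q) ⊔ (p ⊓ r) = pi ⊔ omicron = pi.
Equal: yes.

pi; pi; yes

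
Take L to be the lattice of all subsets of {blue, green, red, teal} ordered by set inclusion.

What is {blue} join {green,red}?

Common upper bounds of {{blue}, {green,red}}: {blue,green,red,teal}, {blue,green,red}.
The least among these is {blue,green,red}.

{blue,green,red}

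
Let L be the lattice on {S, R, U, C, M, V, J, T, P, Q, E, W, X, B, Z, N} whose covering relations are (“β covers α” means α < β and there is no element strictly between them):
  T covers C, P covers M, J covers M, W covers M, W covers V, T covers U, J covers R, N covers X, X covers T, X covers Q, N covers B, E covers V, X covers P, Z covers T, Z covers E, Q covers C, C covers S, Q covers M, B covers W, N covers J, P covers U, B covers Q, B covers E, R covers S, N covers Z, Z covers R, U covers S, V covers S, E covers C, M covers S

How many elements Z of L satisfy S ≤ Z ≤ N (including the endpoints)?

16

The interval [S, N] = {B, C, E, J, M, N, P, Q, R, S, T, U, V, W, X, Z}, which has 16 elements.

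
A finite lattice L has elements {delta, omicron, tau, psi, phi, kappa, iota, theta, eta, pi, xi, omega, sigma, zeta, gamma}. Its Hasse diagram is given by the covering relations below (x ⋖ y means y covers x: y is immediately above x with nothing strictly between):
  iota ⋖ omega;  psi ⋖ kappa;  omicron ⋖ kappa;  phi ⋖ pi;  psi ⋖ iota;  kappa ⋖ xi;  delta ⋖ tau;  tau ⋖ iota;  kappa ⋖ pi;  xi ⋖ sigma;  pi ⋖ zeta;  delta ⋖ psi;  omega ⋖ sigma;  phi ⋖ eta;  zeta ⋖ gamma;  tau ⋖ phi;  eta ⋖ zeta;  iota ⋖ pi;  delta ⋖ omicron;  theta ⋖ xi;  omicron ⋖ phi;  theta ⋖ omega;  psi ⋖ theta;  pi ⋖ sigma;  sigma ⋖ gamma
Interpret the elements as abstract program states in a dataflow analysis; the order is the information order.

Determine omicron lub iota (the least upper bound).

pi

Common upper bounds of {omicron, iota}: gamma, pi, sigma, zeta.
The least among these is pi.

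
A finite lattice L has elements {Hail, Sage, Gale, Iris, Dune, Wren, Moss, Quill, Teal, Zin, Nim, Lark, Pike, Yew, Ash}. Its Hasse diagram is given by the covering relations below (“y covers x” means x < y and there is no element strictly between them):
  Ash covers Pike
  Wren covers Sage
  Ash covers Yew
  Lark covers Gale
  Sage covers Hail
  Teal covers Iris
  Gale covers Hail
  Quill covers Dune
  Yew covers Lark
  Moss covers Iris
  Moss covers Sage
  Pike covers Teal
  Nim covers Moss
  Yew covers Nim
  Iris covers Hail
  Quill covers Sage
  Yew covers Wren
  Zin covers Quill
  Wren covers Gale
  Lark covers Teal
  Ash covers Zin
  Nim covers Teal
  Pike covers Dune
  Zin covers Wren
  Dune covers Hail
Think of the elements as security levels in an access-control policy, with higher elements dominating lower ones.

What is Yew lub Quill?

Ash

Common upper bounds of {Yew, Quill}: Ash.
The least among these is Ash.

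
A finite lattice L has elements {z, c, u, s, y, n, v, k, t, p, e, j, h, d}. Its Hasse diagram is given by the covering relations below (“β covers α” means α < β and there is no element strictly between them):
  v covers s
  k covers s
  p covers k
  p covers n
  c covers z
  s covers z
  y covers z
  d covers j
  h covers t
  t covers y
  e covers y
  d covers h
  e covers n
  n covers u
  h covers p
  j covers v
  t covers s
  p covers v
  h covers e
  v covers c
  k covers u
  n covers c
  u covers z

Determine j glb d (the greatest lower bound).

Common lower bounds of {j, d}: c, j, s, v, z.
The greatest among these is j.

j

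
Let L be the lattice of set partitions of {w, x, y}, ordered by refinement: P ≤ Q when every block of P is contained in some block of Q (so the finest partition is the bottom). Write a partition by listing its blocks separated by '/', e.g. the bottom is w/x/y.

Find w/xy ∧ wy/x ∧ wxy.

w/x/y

Common lower bounds of {w/xy, wy/x, wxy}: w/x/y.
The greatest among these is w/x/y.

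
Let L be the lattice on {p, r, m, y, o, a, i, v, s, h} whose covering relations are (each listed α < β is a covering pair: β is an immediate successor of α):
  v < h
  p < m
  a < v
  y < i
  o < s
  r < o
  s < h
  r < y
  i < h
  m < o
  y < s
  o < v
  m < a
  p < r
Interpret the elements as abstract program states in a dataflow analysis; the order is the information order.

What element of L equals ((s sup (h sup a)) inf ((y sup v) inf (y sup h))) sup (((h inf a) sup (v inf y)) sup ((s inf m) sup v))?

h

h ∨ a = h
s ∨ h = h
y ∨ v = h
y ∨ h = h
h ∧ h = h
h ∧ h = h
h ∧ a = a
v ∧ y = r
a ∨ r = v
s ∧ m = m
m ∨ v = v
v ∨ v = v
h ∨ v = h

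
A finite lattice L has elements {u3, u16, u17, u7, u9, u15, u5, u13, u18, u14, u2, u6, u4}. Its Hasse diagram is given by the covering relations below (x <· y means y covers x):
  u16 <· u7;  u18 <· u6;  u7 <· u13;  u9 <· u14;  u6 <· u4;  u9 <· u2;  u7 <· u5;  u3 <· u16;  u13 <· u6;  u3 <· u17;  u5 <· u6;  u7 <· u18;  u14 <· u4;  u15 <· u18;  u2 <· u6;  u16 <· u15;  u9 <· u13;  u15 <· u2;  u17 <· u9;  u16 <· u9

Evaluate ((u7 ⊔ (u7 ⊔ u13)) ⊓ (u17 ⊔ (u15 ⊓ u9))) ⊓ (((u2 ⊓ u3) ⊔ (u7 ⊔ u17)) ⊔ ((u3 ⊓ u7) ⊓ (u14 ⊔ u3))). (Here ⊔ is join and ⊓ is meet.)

u7 ∨ u13 = u13
u7 ∨ u13 = u13
u15 ∧ u9 = u16
u17 ∨ u16 = u9
u13 ∧ u9 = u9
u2 ∧ u3 = u3
u7 ∨ u17 = u13
u3 ∨ u13 = u13
u3 ∧ u7 = u3
u14 ∨ u3 = u14
u3 ∧ u14 = u3
u13 ∨ u3 = u13
u9 ∧ u13 = u9

u9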